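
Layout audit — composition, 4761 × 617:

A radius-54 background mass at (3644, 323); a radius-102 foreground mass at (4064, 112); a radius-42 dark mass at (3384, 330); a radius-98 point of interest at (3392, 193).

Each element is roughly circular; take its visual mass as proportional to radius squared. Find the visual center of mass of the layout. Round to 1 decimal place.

(3704.4, 184.0)

Weights ∝ r²: background mass 54² = 2916, foreground mass 102² = 10404, dark mass 42² = 1764, point of interest 98² = 9604; Σw = 24688.
Σw·x = 2916·3644 + 10404·4064 + 1764·3384 + 9604·3392 = 91453904, so x̄ = 91453904/24688 ≈ 3704.39.
Σw·y = 2916·323 + 10404·112 + 1764·330 + 9604·193 = 4542808, so ȳ = 4542808/24688 ≈ 184.01.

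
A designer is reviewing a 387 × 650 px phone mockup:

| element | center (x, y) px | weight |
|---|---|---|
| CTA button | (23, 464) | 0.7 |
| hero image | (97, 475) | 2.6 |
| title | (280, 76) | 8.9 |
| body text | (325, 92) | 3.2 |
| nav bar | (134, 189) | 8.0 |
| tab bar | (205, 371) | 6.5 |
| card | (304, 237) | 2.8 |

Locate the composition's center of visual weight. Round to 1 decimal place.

Σw = 0.7 + 2.6 + 8.9 + 3.2 + 8.0 + 6.5 + 2.8 = 32.7.
Σw·x = 7056.0; x̄ = 7056.0/32.7 ≈ 215.78.
y: moment 7117.7 / weight 32.7 ≈ 217.67

(215.8, 217.7)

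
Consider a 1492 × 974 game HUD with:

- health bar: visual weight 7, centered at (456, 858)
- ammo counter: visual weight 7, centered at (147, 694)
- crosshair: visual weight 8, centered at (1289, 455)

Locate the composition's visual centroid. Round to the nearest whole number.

(661, 659)

Total weight = 7 + 7 + 8 = 22.
x: (7·456 + 7·147 + 8·1289) / 22 = 14533 / 22 ≈ 660.59
y: (7·858 + 7·694 + 8·455) / 22 = 14504 / 22 ≈ 659.27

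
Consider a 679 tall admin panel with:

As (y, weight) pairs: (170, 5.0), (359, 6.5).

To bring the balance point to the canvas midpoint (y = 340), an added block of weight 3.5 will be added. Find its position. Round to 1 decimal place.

New total weight: (5.0 + 6.5) + 3.5 = 15.0.
y: need Σw·y = 15.0·340 = 5100.0. Existing = 5.0·170 + 6.5·359 = 3183.5. Remainder 1916.5 / 3.5 ≈ 547.57.

y ≈ 547.6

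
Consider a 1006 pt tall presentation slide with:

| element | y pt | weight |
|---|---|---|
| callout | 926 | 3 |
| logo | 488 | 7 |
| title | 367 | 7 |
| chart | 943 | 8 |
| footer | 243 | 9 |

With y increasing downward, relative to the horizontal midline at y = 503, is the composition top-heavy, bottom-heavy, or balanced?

bottom-heavy

Σw = 3 + 7 + 7 + 8 + 9 = 34.
y: (3·926 + 7·488 + 7·367 + 8·943 + 9·243) / 34 = 18494 / 34 ≈ 543.94
543.9 vs midline 503 → bottom-heavy.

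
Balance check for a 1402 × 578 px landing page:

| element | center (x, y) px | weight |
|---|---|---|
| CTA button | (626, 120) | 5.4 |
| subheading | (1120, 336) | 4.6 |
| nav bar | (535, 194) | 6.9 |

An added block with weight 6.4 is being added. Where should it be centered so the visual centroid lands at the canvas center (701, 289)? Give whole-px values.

(642, 500)

With the added block, Σw becomes 5.4 + 4.6 + 6.9 + 6.4 = 23.3.
x: need Σw·x = 23.3·701 = 16333.3. Existing = 5.4·626 + 4.6·1120 + 6.9·535 = 12223.9. Remainder 4109.4 / 6.4 ≈ 642.09.
y: need Σw·y = 23.3·289 = 6733.7. Existing = 5.4·120 + 4.6·336 + 6.9·194 = 3532.2. Remainder 3201.5 / 6.4 ≈ 500.23.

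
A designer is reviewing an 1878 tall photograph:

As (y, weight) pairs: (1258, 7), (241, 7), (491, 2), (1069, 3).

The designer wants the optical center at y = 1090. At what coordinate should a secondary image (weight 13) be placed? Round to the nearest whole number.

With the secondary image, Σw becomes 7 + 7 + 2 + 3 + 13 = 32.
y: target moment 32×1090 = 34880; current 7·1258 + 7·241 + 2·491 + 3·1069 = 14682; the secondary image supplies 20198, so y = 20198/13 ≈ 1553.69.

y ≈ 1554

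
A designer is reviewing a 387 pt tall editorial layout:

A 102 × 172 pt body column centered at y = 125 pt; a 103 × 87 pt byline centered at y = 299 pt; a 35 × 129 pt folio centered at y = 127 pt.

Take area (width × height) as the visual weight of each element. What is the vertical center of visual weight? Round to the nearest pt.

Areas: body column 102·172 = 17544, byline 103·87 = 8961, folio 35·129 = 4515. Total weight = 31020.
y-moment: 17544·125 + 8961·299 + 4515·127 = 5445744; centroid 5445744/31020 ≈ 175.56.

y ≈ 176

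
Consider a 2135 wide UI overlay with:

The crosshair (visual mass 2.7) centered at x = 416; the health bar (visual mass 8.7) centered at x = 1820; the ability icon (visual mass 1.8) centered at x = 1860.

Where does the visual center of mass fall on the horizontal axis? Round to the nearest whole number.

x ≈ 1538

Total weight = 2.7 + 8.7 + 1.8 = 13.2.
Σw·x = 2.7·416 + 8.7·1820 + 1.8·1860 = 20305.2, so x̄ = 20305.2/13.2 ≈ 1538.27.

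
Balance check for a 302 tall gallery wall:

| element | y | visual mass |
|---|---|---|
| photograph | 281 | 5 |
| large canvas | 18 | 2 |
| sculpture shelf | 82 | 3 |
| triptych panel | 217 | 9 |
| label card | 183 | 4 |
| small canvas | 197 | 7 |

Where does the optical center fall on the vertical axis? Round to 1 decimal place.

Total weight = 5 + 2 + 3 + 9 + 4 + 7 = 30.
Σw·y = 5751; ȳ = 5751/30 ≈ 191.70.

y ≈ 191.7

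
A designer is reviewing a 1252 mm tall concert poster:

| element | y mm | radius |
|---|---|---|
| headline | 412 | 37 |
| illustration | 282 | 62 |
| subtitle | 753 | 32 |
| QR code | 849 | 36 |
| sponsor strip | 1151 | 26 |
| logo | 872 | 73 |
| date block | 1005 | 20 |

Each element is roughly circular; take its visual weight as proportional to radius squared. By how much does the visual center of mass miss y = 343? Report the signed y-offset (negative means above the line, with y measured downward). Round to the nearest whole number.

Weights ∝ r²: headline 37² = 1369, illustration 62² = 3844, subtitle 32² = 1024, QR code 36² = 1296, sponsor strip 26² = 676, logo 73² = 5329, date block 20² = 400; Σw = 13938.
y: (1369·412 + 3844·282 + 1024·753 + 1296·849 + 676·1151 + 5329·872 + 400·1005) / 13938 = 9346376 / 13938 ≈ 670.57
Against y = 343, that's 670.57 − 343 = 327.57.

≈ 328 mm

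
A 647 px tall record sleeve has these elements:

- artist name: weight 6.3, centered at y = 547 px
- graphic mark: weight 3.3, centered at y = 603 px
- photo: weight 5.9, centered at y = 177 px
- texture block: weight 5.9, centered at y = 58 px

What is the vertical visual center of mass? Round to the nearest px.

y ≈ 319

Total weight = 6.3 + 3.3 + 5.9 + 5.9 = 21.4.
Σw·y = 6.3·547 + 3.3·603 + 5.9·177 + 5.9·58 = 6822.5, so ȳ = 6822.5/21.4 ≈ 318.81.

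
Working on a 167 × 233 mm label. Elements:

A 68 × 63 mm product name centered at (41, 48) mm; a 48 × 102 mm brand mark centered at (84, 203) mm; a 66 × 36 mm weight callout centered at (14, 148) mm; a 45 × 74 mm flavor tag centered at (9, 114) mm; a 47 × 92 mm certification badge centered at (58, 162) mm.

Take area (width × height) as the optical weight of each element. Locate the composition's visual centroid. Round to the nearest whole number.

(47, 137)

Taking area as weight: product name 68·63 = 4284, brand mark 48·102 = 4896, weight callout 66·36 = 2376, flavor tag 45·74 = 3330, certification badge 47·92 = 4324. Sum 19210.
x-moment: 4284·41 + 4896·84 + 2376·14 + 3330·9 + 4324·58 = 900934; centroid 900934/19210 ≈ 46.90.
y-moment: 4284·48 + 4896·203 + 2376·148 + 3330·114 + 4324·162 = 2631276; centroid 2631276/19210 ≈ 136.97.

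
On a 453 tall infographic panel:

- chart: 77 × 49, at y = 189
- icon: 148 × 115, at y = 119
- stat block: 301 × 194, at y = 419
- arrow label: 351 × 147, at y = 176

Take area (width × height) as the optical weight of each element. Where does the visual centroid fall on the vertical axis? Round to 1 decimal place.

y ≈ 277.5

Taking area as weight: chart 77·49 = 3773, icon 148·115 = 17020, stat block 301·194 = 58394, arrow label 351·147 = 51597. Sum 130784.
y: (3773·189 + 17020·119 + 58394·419 + 51597·176) / 130784 = 36286635 / 130784 ≈ 277.45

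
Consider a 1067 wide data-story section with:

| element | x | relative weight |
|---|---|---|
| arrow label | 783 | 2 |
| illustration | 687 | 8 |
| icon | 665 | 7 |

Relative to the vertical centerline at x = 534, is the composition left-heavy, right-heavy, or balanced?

Total weight = 2 + 8 + 7 = 17.
Σw·x = 2·783 + 8·687 + 7·665 = 11717, so x̄ = 11717/17 ≈ 689.24.
Since 689.2 is right of 534, the composition reads right-heavy.

right-heavy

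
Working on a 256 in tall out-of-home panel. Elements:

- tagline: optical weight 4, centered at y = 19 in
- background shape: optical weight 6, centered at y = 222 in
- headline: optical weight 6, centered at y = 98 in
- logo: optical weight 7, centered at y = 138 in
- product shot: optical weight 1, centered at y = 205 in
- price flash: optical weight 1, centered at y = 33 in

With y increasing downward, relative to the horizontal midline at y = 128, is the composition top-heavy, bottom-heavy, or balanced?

balanced

Weights sum to 4 + 6 + 6 + 7 + 1 + 1 = 25.
y: moment 3200 / weight 25 ≈ 128.00
That equals the midline 128 — balanced.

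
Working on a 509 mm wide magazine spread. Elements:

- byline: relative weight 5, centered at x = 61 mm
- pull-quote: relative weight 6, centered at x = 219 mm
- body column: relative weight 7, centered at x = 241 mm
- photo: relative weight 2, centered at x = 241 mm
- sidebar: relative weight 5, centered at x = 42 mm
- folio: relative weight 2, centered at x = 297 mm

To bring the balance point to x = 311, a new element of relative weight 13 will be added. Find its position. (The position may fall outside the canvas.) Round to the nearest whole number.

After adding the new element, total weight = 5 + 6 + 7 + 2 + 5 + 2 + 13 = 40.
x: need Σw·x = 40·311 = 12440. Existing = 5·61 + 6·219 + 7·241 + 2·241 + 5·42 + 2·297 = 4592. Remainder 7848 / 13 ≈ 603.69.

x ≈ 604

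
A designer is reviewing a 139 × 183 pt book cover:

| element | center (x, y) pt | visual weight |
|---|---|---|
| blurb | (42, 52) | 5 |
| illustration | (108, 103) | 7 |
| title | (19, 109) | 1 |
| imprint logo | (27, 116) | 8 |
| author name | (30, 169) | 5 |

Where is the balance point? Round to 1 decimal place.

Total weight = 5 + 7 + 1 + 8 + 5 = 26.
x: (5·42 + 7·108 + 1·19 + 8·27 + 5·30) / 26 = 1351 / 26 ≈ 51.96
y: (5·52 + 7·103 + 1·109 + 8·116 + 5·169) / 26 = 2863 / 26 ≈ 110.12

(52.0, 110.1)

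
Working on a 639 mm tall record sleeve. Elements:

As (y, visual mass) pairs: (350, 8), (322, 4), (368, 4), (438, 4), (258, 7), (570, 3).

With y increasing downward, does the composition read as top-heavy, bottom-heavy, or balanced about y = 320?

Weights sum to 8 + 4 + 4 + 4 + 7 + 3 = 30.
Σw·y = 8·350 + 4·322 + 4·368 + 4·438 + 7·258 + 3·570 = 10828, so ȳ = 10828/30 ≈ 360.93.
360.9 lies below (larger y than) the midline 320, so the layout is bottom-heavy.

bottom-heavy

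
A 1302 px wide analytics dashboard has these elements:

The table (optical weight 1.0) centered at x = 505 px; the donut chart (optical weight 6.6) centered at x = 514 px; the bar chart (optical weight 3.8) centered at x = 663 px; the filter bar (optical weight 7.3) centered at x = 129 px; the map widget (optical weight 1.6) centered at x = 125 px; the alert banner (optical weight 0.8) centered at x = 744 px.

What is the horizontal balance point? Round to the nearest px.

Total weight = 1.0 + 6.6 + 3.8 + 7.3 + 1.6 + 0.8 = 21.1.
Σw·x = 1.0·505 + 6.6·514 + 3.8·663 + 7.3·129 + 1.6·125 + 0.8·744 = 8153.7, so x̄ = 8153.7/21.1 ≈ 386.43.

x ≈ 386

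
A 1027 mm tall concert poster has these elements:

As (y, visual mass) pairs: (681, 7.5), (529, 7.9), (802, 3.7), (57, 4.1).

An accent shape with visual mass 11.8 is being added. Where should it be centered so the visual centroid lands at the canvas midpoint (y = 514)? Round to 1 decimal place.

With the accent shape, Σw becomes 7.5 + 7.9 + 3.7 + 4.1 + 11.8 = 35.0.
y: target moment 35.0×514 = 17990.0; current 7.5·681 + 7.9·529 + 3.7·802 + 4.1·57 = 12487.7; the accent shape supplies 5502.3, so y = 5502.3/11.8 ≈ 466.30.

y ≈ 466.3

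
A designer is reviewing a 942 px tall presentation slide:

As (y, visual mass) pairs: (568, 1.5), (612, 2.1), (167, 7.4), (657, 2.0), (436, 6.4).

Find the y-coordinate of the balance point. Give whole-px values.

y ≈ 385

Weights sum to 1.5 + 2.1 + 7.4 + 2.0 + 6.4 = 19.4.
y: (1.5·568 + 2.1·612 + 7.4·167 + 2.0·657 + 6.4·436) / 19.4 = 7477.4 / 19.4 ≈ 385.43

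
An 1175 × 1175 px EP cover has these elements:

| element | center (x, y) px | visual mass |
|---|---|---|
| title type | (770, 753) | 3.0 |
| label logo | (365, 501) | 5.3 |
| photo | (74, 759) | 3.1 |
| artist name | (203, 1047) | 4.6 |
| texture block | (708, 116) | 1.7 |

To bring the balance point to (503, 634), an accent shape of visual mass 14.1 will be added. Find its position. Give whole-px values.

With the accent shape, Σw becomes 3.0 + 5.3 + 3.1 + 4.6 + 1.7 + 14.1 = 31.8.
x: target moment 31.8×503 = 15995.4; current 3.0·770 + 5.3·365 + 3.1·74 + 4.6·203 + 1.7·708 = 6611.3; the accent shape supplies 9384.1, so x = 9384.1/14.1 ≈ 665.54.
y: target moment 31.8×634 = 20161.2; current 3.0·753 + 5.3·501 + 3.1·759 + 4.6·1047 + 1.7·116 = 12280.6; the accent shape supplies 7880.6, so y = 7880.6/14.1 ≈ 558.91.

(666, 559)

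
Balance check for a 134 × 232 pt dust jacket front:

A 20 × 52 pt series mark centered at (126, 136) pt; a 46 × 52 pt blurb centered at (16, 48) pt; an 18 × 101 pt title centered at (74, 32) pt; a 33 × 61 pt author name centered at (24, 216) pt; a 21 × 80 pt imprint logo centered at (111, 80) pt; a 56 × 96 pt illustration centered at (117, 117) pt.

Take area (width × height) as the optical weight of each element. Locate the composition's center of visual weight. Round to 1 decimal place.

Taking area as weight: series mark 20·52 = 1040, blurb 46·52 = 2392, title 18·101 = 1818, author name 33·61 = 2013, imprint logo 21·80 = 1680, illustration 56·96 = 5376. Sum 14319.
Σw·x = 1167628; x̄ = 1167628/14319 ≈ 81.54.
y: moment 1512632 / weight 14319 ≈ 105.64

(81.5, 105.6)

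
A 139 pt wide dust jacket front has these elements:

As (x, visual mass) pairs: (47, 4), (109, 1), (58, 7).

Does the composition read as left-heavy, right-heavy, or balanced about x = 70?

left-heavy

Σw = 4 + 1 + 7 = 12.
x: (4·47 + 1·109 + 7·58) / 12 = 703 / 12 ≈ 58.58
Since 58.6 is left of 70, the composition reads left-heavy.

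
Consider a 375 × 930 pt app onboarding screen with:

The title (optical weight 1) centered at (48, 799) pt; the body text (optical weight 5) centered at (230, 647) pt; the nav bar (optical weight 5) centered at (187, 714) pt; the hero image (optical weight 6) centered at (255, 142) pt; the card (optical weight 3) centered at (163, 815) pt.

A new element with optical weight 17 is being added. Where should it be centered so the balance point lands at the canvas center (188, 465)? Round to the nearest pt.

(165, 371)

New total weight: (1 + 5 + 5 + 6 + 3) + 17 = 37.
x: need Σw·x = 37·188 = 6956. Existing = 1·48 + 5·230 + 5·187 + 6·255 + 3·163 = 4152. Remainder 2804 / 17 ≈ 164.94.
y: need Σw·y = 37·465 = 17205. Existing = 1·799 + 5·647 + 5·714 + 6·142 + 3·815 = 10901. Remainder 6304 / 17 ≈ 370.82.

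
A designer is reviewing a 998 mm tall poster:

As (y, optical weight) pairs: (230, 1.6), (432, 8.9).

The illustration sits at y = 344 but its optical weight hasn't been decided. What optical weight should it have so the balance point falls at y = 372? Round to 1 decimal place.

Existing Σw = 10.5 (1.6 + 8.9); existing moment 1.6·230 + 8.9·432 = 4212.8.
Balance at y = 372 requires (4212.8 + w·344) / (10.5 + w) = 372.
Solving: w = (372·10.5 − 4212.8) / (344 − 372) = -306.8 / -28 ≈ 10.96.

w ≈ 11.0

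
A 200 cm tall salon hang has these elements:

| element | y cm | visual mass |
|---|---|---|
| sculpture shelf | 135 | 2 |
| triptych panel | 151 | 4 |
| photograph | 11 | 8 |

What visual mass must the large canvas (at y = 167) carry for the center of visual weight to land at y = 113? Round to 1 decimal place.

w ≈ 11.5

Known weights sum to 2 + 4 + 8 = 14; their moment is 2·135 + 4·151 + 8·11 = 962.
Set Σw·y/Σw = 113: (962 + 167w) = 113·(14 + w).
So w = (113·14 − 962)/(167 − 113) = 620/54 ≈ 11.48.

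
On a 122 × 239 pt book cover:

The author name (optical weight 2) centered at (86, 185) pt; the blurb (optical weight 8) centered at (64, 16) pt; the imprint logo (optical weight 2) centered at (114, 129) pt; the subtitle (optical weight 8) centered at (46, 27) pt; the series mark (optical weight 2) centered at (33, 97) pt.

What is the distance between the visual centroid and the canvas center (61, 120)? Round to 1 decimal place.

Σw = 2 + 8 + 2 + 8 + 2 = 22.
Σw·x = 2·86 + 8·64 + 2·114 + 8·46 + 2·33 = 1346, so x̄ = 1346/22 ≈ 61.18.
Σw·y = 2·185 + 8·16 + 2·129 + 8·27 + 2·97 = 1166, so ȳ = 1166/22 ≈ 53.00.
Relative to (61, 120): Δ = (0.18, -67.00); |Δ| = √(0.18² + -67.00²) ≈ 67.00.

≈ 67.0 pt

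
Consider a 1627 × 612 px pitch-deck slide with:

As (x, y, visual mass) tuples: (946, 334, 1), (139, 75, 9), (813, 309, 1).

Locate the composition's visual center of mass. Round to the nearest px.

Total weight = 1 + 9 + 1 = 11.
x: (1·946 + 9·139 + 1·813) / 11 = 3010 / 11 ≈ 273.64
y: (1·334 + 9·75 + 1·309) / 11 = 1318 / 11 ≈ 119.82

(274, 120)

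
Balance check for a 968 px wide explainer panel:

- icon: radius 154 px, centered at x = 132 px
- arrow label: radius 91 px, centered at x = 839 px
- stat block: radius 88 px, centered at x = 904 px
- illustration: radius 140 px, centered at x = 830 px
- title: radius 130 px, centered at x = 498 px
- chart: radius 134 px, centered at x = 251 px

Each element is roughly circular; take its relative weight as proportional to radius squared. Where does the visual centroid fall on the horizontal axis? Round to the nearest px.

Weights ∝ r²: icon 154² = 23716, arrow label 91² = 8281, stat block 88² = 7744, illustration 140² = 19600, title 130² = 16900, chart 134² = 17956; Σw = 94197.
Σw·x = 23716·132 + 8281·839 + 7744·904 + 19600·830 + 16900·498 + 17956·251 = 46270003, so x̄ = 46270003/94197 ≈ 491.20.

x ≈ 491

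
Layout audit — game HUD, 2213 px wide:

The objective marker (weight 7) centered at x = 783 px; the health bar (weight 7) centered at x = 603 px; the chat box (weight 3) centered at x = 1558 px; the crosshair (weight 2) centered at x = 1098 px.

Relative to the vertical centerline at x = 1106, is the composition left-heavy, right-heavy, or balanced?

left-heavy

Weights sum to 7 + 7 + 3 + 2 = 19.
Σw·x = 7·783 + 7·603 + 3·1558 + 2·1098 = 16572, so x̄ = 16572/19 ≈ 872.21.
Since 872.2 is left of 1106, the composition reads left-heavy.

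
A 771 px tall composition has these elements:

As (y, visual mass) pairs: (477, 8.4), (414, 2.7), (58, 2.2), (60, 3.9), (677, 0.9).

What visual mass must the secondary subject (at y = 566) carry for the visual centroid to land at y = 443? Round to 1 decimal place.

w ≈ 15.6

Known weights sum to 8.4 + 2.7 + 2.2 + 3.9 + 0.9 = 18.1; their moment is 8.4·477 + 2.7·414 + 2.2·58 + 3.9·60 + 0.9·677 = 6095.5.
Balance at y = 443 requires (6095.5 + w·566) / (18.1 + w) = 443.
Rearranging, w·(566 − 443) = 443·18.1 − 6095.5 = 1922.8, so w ≈ 1922.8/123 = 15.63.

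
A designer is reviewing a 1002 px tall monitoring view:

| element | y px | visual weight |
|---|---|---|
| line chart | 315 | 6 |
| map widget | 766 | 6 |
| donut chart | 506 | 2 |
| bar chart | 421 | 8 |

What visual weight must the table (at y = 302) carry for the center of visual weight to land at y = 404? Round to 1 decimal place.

Fixed elements: Σw = 6 + 6 + 2 + 8 = 22, Σw·y = 6·315 + 6·766 + 2·506 + 8·421 = 10866.
For the centroid to hit 404: (10866 + w·302) / (22 + w) = 404.
Solving: w = (404·22 − 10866) / (302 − 404) = -1978 / -102 ≈ 19.39.

w ≈ 19.4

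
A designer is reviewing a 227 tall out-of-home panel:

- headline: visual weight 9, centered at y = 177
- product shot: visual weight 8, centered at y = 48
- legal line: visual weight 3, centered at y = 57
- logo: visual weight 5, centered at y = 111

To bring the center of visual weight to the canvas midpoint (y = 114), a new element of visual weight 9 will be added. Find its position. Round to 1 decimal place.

y ≈ 130.3

With the new element, Σw becomes 9 + 8 + 3 + 5 + 9 = 34.
Along y: (2703 + 9·y) / 34 = 114 (existing moment 9·177 + 8·48 + 3·57 + 5·111 = 2703) ⇒ y = (3876 − 2703) / 9 ≈ 130.33.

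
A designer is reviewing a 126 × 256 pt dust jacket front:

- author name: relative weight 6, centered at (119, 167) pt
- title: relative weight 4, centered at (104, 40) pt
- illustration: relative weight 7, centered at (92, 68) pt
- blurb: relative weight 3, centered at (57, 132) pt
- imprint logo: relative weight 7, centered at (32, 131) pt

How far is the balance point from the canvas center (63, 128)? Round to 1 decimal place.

Weights sum to 6 + 4 + 7 + 3 + 7 = 27.
x: (6·119 + 4·104 + 7·92 + 3·57 + 7·32) / 27 = 2169 / 27 ≈ 80.33
y: (6·167 + 4·40 + 7·68 + 3·132 + 7·131) / 27 = 2951 / 27 ≈ 109.30
Relative to (63, 128): Δ = (17.33, -18.70); |Δ| = √(17.33² + -18.70²) ≈ 25.50.

≈ 25.5 pt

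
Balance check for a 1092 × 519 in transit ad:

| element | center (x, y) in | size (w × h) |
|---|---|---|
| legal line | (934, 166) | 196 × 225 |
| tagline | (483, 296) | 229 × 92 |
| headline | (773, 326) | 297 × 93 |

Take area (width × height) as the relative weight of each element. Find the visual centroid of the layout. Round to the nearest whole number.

Areas → weights: legal line 196·225 = 44100, tagline 229·92 = 21068, headline 297·93 = 27621; Σw = 92789.
x: (44100·934 + 21068·483 + 27621·773) / 92789 = 72716277 / 92789 ≈ 783.67
y: (44100·166 + 21068·296 + 27621·326) / 92789 = 22561174 / 92789 ≈ 243.14

(784, 243)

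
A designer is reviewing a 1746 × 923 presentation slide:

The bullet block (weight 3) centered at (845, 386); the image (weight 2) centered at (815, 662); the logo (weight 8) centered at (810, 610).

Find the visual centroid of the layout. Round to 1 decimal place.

Σw = 3 + 2 + 8 = 13.
x: (3·845 + 2·815 + 8·810) / 13 = 10645 / 13 ≈ 818.85
y: (3·386 + 2·662 + 8·610) / 13 = 7362 / 13 ≈ 566.31

(818.8, 566.3)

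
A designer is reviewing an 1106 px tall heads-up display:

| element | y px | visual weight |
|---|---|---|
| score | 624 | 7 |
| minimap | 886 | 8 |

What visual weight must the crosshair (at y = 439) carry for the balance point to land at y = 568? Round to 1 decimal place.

Known weights sum to 7 + 8 = 15; their moment is 7·624 + 8·886 = 11456.
Balance at y = 568 requires (11456 + w·439) / (15 + w) = 568.
Rearranging, w·(439 − 568) = 568·15 − 11456 = -2936, so w ≈ -2936/-129 = 22.76.

w ≈ 22.8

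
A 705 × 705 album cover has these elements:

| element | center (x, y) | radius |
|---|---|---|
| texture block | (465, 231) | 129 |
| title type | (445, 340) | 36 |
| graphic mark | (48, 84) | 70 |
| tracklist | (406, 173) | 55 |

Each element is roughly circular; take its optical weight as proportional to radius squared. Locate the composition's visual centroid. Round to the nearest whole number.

(378, 202)

Weights ∝ r²: texture block 129² = 16641, title type 36² = 1296, graphic mark 70² = 4900, tracklist 55² = 3025; Σw = 25862.
Σw·x = 16641·465 + 1296·445 + 4900·48 + 3025·406 = 9778135, so x̄ = 9778135/25862 ≈ 378.09.
Σw·y = 16641·231 + 1296·340 + 4900·84 + 3025·173 = 5219636, so ȳ = 5219636/25862 ≈ 201.83.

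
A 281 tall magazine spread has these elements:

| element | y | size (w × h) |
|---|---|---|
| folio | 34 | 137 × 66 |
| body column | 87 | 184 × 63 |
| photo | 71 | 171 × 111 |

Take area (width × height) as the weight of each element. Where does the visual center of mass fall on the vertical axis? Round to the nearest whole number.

y ≈ 67

Taking area as weight: folio 137·66 = 9042, body column 184·63 = 11592, photo 171·111 = 18981. Sum 39615.
y-moment: 9042·34 + 11592·87 + 18981·71 = 2663583; centroid 2663583/39615 ≈ 67.24.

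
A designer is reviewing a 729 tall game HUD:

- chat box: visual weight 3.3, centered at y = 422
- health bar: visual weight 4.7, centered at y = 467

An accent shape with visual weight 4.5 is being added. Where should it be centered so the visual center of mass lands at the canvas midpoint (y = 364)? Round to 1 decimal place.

New total weight: (3.3 + 4.7) + 4.5 = 12.5.
Along y: (3587.5 + 4.5·y) / 12.5 = 364 (existing moment 3.3·422 + 4.7·467 = 3587.5) ⇒ y = (4550.0 − 3587.5) / 4.5 ≈ 213.89.

y ≈ 213.9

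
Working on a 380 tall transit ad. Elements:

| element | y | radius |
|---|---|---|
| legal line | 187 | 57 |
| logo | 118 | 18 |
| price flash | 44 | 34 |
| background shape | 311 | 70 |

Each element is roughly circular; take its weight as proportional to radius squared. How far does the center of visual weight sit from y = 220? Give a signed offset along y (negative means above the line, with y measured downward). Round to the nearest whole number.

≈ 11

r² weights: legal line 57² = 3249, logo 18² = 324, price flash 34² = 1156, background shape 70² = 4900. Total = 9629.
Σw·y = 3249·187 + 324·118 + 1156·44 + 4900·311 = 2220559, so ȳ = 2220559/9629 ≈ 230.61.
Against y = 220, that's 230.61 − 220 = 10.61.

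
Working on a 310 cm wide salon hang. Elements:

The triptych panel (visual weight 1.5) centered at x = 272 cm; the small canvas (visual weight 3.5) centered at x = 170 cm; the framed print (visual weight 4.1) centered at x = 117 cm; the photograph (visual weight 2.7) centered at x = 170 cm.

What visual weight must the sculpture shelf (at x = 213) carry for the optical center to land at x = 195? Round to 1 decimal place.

w ≈ 20.0

Existing Σw = 11.8 (1.5 + 3.5 + 4.1 + 2.7); existing moment 1.5·272 + 3.5·170 + 4.1·117 + 2.7·170 = 1941.7.
Set Σw·x/Σw = 195: (1941.7 + 213w) = 195·(11.8 + w).
Solving: w = (195·11.8 − 1941.7) / (213 − 195) = 359.3 / 18 ≈ 19.96.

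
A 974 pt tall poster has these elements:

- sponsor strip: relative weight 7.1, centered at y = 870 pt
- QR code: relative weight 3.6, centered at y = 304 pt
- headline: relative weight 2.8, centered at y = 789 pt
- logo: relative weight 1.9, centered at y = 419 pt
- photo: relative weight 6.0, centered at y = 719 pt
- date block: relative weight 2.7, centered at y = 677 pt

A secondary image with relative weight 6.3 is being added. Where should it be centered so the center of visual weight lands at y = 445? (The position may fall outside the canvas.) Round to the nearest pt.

y ≈ -459

After adding the secondary image, total weight = 7.1 + 3.6 + 2.8 + 1.9 + 6.0 + 2.7 + 6.3 = 30.4.
y: need Σw·y = 30.4·445 = 13528.0. Existing = 7.1·870 + 3.6·304 + 2.8·789 + 1.9·419 + 6.0·719 + 2.7·677 = 16418.6. Remainder -2890.6 / 6.3 ≈ -458.83.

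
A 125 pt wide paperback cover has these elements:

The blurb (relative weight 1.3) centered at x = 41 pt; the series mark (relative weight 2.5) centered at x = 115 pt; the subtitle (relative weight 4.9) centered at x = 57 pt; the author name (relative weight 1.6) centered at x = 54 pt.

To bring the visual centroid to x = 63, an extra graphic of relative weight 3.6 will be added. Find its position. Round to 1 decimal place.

After adding the extra graphic, total weight = 1.3 + 2.5 + 4.9 + 1.6 + 3.6 = 13.9.
Along x: (706.5 + 3.6·x) / 13.9 = 63 (existing moment 1.3·41 + 2.5·115 + 4.9·57 + 1.6·54 = 706.5) ⇒ x = (875.7 − 706.5) / 3.6 ≈ 47.00.

x ≈ 47.0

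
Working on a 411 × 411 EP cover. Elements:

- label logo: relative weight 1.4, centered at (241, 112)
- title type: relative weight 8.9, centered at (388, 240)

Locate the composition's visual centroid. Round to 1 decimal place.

Weights sum to 1.4 + 8.9 = 10.3.
x: (1.4·241 + 8.9·388) / 10.3 = 3790.6 / 10.3 ≈ 368.02
y: (1.4·112 + 8.9·240) / 10.3 = 2292.8 / 10.3 ≈ 222.60

(368.0, 222.6)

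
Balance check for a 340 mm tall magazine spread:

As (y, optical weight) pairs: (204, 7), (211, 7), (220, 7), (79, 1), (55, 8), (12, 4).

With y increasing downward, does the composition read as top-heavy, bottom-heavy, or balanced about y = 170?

top-heavy

Σw = 7 + 7 + 7 + 1 + 8 + 4 = 34.
y: moment 5012 / weight 34 ≈ 147.41
Since 147.4 is above (smaller y than) 170, the composition reads top-heavy.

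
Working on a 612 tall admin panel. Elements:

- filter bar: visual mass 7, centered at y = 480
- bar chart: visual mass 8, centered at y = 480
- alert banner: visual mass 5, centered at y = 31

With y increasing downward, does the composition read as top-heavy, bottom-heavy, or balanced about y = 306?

bottom-heavy

Weights sum to 7 + 8 + 5 = 20.
y: (7·480 + 8·480 + 5·31) / 20 = 7355 / 20 ≈ 367.75
Since 367.8 is below (larger y than) 306, the composition reads bottom-heavy.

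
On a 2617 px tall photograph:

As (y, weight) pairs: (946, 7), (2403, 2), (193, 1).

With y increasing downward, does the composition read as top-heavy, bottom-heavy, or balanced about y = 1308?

top-heavy

Σw = 7 + 2 + 1 = 10.
y-moment: 7·946 + 2·2403 + 1·193 = 11621; centroid 11621/10 ≈ 1162.10.
1162.1 vs midline 1308 → top-heavy.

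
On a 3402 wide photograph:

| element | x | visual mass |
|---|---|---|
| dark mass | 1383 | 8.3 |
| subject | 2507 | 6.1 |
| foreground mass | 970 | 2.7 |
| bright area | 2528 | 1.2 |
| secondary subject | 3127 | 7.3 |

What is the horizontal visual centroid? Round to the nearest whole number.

x ≈ 2158

Total weight = 8.3 + 6.1 + 2.7 + 1.2 + 7.3 = 25.6.
x: (8.3·1383 + 6.1·2507 + 2.7·970 + 1.2·2528 + 7.3·3127) / 25.6 = 55251.3 / 25.6 ≈ 2158.25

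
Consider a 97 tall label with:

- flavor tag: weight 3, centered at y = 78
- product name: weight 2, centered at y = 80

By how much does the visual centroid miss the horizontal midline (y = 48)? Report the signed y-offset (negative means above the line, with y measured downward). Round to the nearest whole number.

Σw = 3 + 2 = 5.
y-moment: 3·78 + 2·80 = 394; centroid 394/5 ≈ 78.80.
Difference: 78.80 − 48 ≈ 30.80.

≈ 31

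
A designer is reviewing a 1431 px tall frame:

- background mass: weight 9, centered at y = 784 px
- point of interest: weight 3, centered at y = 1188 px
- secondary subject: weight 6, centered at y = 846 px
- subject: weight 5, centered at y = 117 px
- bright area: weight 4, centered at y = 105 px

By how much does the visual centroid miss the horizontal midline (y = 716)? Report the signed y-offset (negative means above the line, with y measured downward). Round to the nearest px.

≈ -97 px

Weights sum to 9 + 3 + 6 + 5 + 4 = 27.
Σw·y = 9·784 + 3·1188 + 6·846 + 5·117 + 4·105 = 16701, so ȳ = 16701/27 ≈ 618.56.
Offset from y = 716: 618.56 − 716 ≈ -97.44.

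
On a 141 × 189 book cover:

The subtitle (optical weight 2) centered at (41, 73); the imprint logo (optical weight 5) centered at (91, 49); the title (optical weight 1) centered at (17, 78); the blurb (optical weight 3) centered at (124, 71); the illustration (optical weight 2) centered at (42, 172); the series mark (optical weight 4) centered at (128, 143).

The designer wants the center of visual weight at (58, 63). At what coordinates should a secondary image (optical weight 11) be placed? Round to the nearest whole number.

After adding the secondary image, total weight = 2 + 5 + 1 + 3 + 2 + 4 + 11 = 28.
Along x: (1522 + 11·x) / 28 = 58 (existing moment 2·41 + 5·91 + 1·17 + 3·124 + 2·42 + 4·128 = 1522) ⇒ x = (1624 − 1522) / 11 ≈ 9.27.
Along y: (1598 + 11·y) / 28 = 63 (existing moment 2·73 + 5·49 + 1·78 + 3·71 + 2·172 + 4·143 = 1598) ⇒ y = (1764 − 1598) / 11 ≈ 15.09.

(9, 15)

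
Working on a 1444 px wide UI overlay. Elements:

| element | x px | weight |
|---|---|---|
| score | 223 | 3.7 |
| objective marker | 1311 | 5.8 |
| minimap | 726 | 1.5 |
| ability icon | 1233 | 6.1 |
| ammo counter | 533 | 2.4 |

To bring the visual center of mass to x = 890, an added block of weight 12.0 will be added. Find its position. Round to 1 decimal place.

With the added block, Σw becomes 3.7 + 5.8 + 1.5 + 6.1 + 2.4 + 12.0 = 31.5.
x: need Σw·x = 31.5·890 = 28035.0. Existing = 3.7·223 + 5.8·1311 + 1.5·726 + 6.1·1233 + 2.4·533 = 18318.4. Remainder 9716.6 / 12.0 ≈ 809.72.

x ≈ 809.7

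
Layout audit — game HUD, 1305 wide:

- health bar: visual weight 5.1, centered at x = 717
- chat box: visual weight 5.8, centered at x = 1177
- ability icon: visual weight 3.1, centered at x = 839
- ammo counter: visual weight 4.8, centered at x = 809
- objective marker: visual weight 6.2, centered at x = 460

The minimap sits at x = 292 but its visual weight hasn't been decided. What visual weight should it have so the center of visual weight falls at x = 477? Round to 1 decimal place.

Known weights sum to 5.1 + 5.8 + 3.1 + 4.8 + 6.2 = 25.0; their moment is 5.1·717 + 5.8·1177 + 3.1·839 + 4.8·809 + 6.2·460 = 19819.4.
Set Σw·x/Σw = 477: (19819.4 + 292w) = 477·(25.0 + w).
Rearranging, w·(292 − 477) = 477·25.0 − 19819.4 = -7894.4, so w ≈ -7894.4/-185 = 42.67.

w ≈ 42.7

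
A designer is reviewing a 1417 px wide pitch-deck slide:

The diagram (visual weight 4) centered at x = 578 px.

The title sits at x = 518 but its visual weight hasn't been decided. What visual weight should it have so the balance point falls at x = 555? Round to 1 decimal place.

w ≈ 2.5

Known: weight 4 with moment 4·578 = 2312.
Balance at x = 555 requires (2312 + w·518) / (4 + w) = 555.
Rearranging, w·(518 − 555) = 555·4 − 2312 = -92, so w ≈ -92/-37 = 2.49.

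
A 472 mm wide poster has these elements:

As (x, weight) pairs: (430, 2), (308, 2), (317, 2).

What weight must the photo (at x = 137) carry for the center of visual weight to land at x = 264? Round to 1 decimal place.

Existing Σw = 6 (2 + 2 + 2); existing moment 2·430 + 2·308 + 2·317 = 2110.
For the centroid to hit 264: (2110 + w·137) / (6 + w) = 264.
Rearranging, w·(137 − 264) = 264·6 − 2110 = -526, so w ≈ -526/-127 = 4.14.

w ≈ 4.1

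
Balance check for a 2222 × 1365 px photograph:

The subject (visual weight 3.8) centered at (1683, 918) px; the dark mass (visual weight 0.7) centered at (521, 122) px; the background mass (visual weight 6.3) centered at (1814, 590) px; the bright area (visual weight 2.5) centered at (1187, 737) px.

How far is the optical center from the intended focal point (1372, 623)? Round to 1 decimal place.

≈ 227.8 px

Weights sum to 3.8 + 0.7 + 6.3 + 2.5 = 13.3.
Σw·x = 3.8·1683 + 0.7·521 + 6.3·1814 + 2.5·1187 = 21155.8, so x̄ = 21155.8/13.3 ≈ 1590.66.
Σw·y = 3.8·918 + 0.7·122 + 6.3·590 + 2.5·737 = 9133.3, so ȳ = 9133.3/13.3 ≈ 686.71.
Offset from (1372, 623): Δx ≈ 218.66, Δy ≈ 63.71; distance = √(Δx² + Δy²) ≈ 227.76.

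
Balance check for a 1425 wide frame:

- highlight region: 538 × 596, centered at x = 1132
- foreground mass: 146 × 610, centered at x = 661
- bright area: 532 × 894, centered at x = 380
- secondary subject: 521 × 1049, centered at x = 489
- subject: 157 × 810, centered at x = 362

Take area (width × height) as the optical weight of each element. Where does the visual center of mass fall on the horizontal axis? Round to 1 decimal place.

Areas: highlight region 538·596 = 320648, foreground mass 146·610 = 89060, bright area 532·894 = 475608, secondary subject 521·1049 = 546529, subject 157·810 = 127170. Total weight = 1559015.
x: (320648·1132 + 89060·661 + 475608·380 + 546529·489 + 127170·362) / 1559015 = 915861457 / 1559015 ≈ 587.46

x ≈ 587.5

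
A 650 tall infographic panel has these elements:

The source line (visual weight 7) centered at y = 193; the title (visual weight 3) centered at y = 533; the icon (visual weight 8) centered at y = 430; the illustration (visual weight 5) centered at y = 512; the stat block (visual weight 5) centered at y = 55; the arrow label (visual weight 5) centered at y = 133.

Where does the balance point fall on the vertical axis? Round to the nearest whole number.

y ≈ 300

Total weight = 7 + 3 + 8 + 5 + 5 + 5 = 33.
y: (7·193 + 3·533 + 8·430 + 5·512 + 5·55 + 5·133) / 33 = 9890 / 33 ≈ 299.70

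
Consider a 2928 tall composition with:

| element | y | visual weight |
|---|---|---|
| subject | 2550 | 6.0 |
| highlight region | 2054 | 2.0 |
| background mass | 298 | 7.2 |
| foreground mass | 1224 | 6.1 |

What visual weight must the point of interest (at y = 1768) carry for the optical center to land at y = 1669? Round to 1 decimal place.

Existing Σw = 21.3 (6.0 + 2.0 + 7.2 + 6.1); existing moment 6.0·2550 + 2.0·2054 + 7.2·298 + 6.1·1224 = 29020.0.
Set Σw·y/Σw = 1669: (29020.0 + 1768w) = 1669·(21.3 + w).
Rearranging, w·(1768 − 1669) = 1669·21.3 − 29020.0 = 6529.7, so w ≈ 6529.7/99 = 65.96.

w ≈ 66.0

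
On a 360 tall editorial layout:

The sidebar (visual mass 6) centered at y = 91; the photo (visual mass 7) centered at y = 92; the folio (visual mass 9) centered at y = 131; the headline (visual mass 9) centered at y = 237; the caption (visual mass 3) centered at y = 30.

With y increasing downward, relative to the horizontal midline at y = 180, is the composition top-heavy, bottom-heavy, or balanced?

Σw = 6 + 7 + 9 + 9 + 3 = 34.
y-moment: 6·91 + 7·92 + 9·131 + 9·237 + 3·30 = 4592; centroid 4592/34 ≈ 135.06.
135.1 vs midline 180 → top-heavy.

top-heavy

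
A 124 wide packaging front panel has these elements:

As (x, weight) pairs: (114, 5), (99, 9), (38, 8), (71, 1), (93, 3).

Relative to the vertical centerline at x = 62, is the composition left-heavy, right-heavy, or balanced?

right-heavy

Σw = 5 + 9 + 8 + 1 + 3 = 26.
Σw·x = 5·114 + 9·99 + 8·38 + 1·71 + 3·93 = 2115, so x̄ = 2115/26 ≈ 81.35.
81.3 vs midline 62 → right-heavy.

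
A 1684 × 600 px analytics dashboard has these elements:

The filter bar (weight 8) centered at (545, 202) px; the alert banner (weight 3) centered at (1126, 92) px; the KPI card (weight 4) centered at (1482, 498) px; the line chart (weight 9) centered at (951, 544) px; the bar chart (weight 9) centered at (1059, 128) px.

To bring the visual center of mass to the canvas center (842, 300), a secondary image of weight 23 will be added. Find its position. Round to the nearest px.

(669, 299)

With the secondary image, Σw becomes 8 + 3 + 4 + 9 + 9 + 23 = 56.
x: target moment 56×842 = 47152; current 8·545 + 3·1126 + 4·1482 + 9·951 + 9·1059 = 31756; the secondary image supplies 15396, so x = 15396/23 ≈ 669.39.
y: target moment 56×300 = 16800; current 8·202 + 3·92 + 4·498 + 9·544 + 9·128 = 9932; the secondary image supplies 6868, so y = 6868/23 ≈ 298.61.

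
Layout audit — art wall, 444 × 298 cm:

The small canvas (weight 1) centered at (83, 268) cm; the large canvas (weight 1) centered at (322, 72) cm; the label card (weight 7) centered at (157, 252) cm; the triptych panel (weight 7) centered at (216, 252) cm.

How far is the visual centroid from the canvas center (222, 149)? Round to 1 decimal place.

≈ 98.6 cm

Σw = 1 + 1 + 7 + 7 = 16.
x: (1·83 + 1·322 + 7·157 + 7·216) / 16 = 3016 / 16 ≈ 188.50
y: (1·268 + 1·72 + 7·252 + 7·252) / 16 = 3868 / 16 ≈ 241.75
Offset from (222, 149): Δx ≈ -33.50, Δy ≈ 92.75; distance = √(Δx² + Δy²) ≈ 98.61.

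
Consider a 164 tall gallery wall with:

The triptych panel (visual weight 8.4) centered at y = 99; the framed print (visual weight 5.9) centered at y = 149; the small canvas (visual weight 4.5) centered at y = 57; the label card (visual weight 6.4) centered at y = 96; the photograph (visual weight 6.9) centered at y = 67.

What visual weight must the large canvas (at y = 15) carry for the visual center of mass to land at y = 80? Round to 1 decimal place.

w ≈ 7.3

Fixed elements: Σw = 8.4 + 5.9 + 4.5 + 6.4 + 6.9 = 32.1, Σw·y = 8.4·99 + 5.9·149 + 4.5·57 + 6.4·96 + 6.9·67 = 3043.9.
Set Σw·y/Σw = 80: (3043.9 + 15w) = 80·(32.1 + w).
Rearranging, w·(15 − 80) = 80·32.1 − 3043.9 = -475.9, so w ≈ -475.9/-65 = 7.32.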